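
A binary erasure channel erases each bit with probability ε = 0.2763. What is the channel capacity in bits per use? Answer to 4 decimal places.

Binary erasure channel: capacity C = 1 − ε.
C = 1 − 0.2763 = 0.7237 bits per channel use.

0.7237 bits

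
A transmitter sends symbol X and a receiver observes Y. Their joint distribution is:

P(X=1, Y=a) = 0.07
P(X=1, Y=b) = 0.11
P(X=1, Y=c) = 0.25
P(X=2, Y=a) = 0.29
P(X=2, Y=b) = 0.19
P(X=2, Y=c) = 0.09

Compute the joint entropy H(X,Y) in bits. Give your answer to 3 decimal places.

2.405 bits

H(X,Y) = −Σ p(x,y)·log₂ p(x,y) over all 6 cells.
  cell (1,a): −0.07·log₂0.07 = 0.2686
  cell (1,b): −0.11·log₂0.11 = 0.3503
  cell (1,c): −0.25·log₂0.25 = 0.5000
  cell (2,a): −0.29·log₂0.29 = 0.5179
  cell (2,b): −0.19·log₂0.19 = 0.4552
  cell (2,c): −0.09·log₂0.09 = 0.3127
Sum = 2.405 bits.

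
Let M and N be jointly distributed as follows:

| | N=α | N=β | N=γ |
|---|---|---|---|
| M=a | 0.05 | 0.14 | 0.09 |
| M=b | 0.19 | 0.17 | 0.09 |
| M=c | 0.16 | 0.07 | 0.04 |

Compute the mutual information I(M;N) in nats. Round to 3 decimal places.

Marginals: p(M) = (0.2800, 0.4500, 0.2700), p(N) = (0.4000, 0.3800, 0.2200).
I(M;N) = H(M) + H(N) − H(M,N).
H(M) = 1.0693, H(N) = 1.0673, H(M,N) = 2.0834.
I(M;N) = 1.0693 + 1.0673 − 2.0834 = 0.053 nats.

0.053 nats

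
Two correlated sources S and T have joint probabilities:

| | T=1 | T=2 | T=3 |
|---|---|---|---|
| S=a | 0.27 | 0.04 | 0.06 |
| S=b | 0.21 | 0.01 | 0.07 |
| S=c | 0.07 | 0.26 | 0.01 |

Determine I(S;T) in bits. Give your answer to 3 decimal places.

Marginals: p(S) = (0.3700, 0.2900, 0.3400), p(T) = (0.5500, 0.3100, 0.1400).
I(S;T) = Σ p(x,y)·log₂[p(x,y)/(p(x)p(y))].
  (a,1): 0.27·log₂(1.3268) = 0.1101
  (a,2): 0.04·log₂(0.3487) = -0.0608
  (a,3): 0.06·log₂(1.1583) = 0.0127
  (b,1): 0.21·log₂(1.3166) = 0.0833
  (b,2): 0.01·log₂(0.1112) = -0.0317
  (b,3): 0.07·log₂(1.7241) = 0.0550
  (c,1): 0.07·log₂(0.3743) = -0.0992
  (c,2): 0.26·log₂(2.4668) = 0.3387
  (c,3): 0.01·log₂(0.2101) = -0.0225
Sum = 0.386 bits.

0.386 bits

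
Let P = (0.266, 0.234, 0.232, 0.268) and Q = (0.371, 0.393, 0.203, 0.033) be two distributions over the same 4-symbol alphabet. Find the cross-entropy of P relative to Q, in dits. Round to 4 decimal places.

0.7672 dits

H(P,Q) = −Σ p·log₁₀ q.
  −0.266·log₁₀(0.371) = 0.11455
  −0.234·log₁₀(0.393) = 0.09491
  −0.232·log₁₀(0.203) = 0.16066
  −0.268·log₁₀(0.033) = 0.39704
H(P,Q) = 0.7672 dits.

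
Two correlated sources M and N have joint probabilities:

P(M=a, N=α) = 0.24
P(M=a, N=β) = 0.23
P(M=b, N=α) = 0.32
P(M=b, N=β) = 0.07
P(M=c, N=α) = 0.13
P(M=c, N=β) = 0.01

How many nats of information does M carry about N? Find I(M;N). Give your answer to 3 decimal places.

Marginals: p(M) = (0.4700, 0.3900, 0.1400), p(N) = (0.6900, 0.3100).
I(M;N) = H(M) + H(N) − H(M,N).
H(M) = 0.9973, H(N) = 0.6191, H(M,N) = 1.5426.
I(M;N) = 0.9973 + 0.6191 − 1.5426 = 0.074 nats.

0.074 nats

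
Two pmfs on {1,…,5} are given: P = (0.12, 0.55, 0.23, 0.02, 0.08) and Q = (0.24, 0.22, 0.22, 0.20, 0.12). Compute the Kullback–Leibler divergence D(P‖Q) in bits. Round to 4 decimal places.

D(P‖Q) = Σ p·log₂(p/q).
  0.12·log₂(0.12/0.24) = -0.12000
  0.55·log₂(0.55/0.22) = 0.72706
  0.23·log₂(0.23/0.22) = 0.01475
  0.02·log₂(0.02/0.20) = -0.06644
  0.08·log₂(0.08/0.12) = -0.04680
D(P‖Q) = 0.5086 bits.

0.5086 bits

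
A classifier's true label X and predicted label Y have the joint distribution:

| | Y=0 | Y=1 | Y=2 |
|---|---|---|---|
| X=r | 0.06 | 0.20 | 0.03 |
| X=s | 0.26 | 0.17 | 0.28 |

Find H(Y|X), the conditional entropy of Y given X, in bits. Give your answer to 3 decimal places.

Marginals: p(X) = (0.2900, 0.7100), p(Y) = (0.3200, 0.3700, 0.3100).
H(Y|X) = Σ p(X) · H(Y|X=·).
  X=r: p=0.2900, H(Y|X=r) = 1.1786
  X=s: p=0.7100, H(Y|X=s) = 1.5539
Weighted sum = 1.445 bits.

1.445 bits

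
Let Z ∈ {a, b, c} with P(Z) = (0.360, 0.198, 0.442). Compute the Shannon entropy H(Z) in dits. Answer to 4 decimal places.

H(Z) = −Σ p·log₁₀ p.
  −(0.360)·log₁₀(0.360) = 0.15973
  −(0.198)·log₁₀(0.198) = 0.13926
  −(0.442)·log₁₀(0.442) = 0.15672
Sum: 0.15973 + 0.13926 + 0.15672 = 0.4557 dits.

0.4557 dits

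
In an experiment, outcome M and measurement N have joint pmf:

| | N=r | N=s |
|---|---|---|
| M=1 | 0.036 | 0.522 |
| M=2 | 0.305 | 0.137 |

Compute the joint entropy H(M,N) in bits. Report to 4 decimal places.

H(M,N) = −Σ p(x,y)·log₂ p(x,y) over all 4 cells.
  cell (1,r): −0.036·log₂0.036 = 0.17265
  cell (1,s): −0.522·log₂0.522 = 0.48957
  cell (2,r): −0.305·log₂0.305 = 0.52250
  cell (2,s): −0.137·log₂0.137 = 0.39288
Sum = 1.5776 bits.

1.5776 bits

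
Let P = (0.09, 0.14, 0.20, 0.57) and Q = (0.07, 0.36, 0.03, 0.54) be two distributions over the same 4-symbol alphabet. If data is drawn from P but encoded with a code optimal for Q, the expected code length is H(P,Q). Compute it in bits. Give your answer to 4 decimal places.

2.0701 bits

H(P,Q) = −Σ p·log₂ q.
  −0.09·log₂(0.07) = 0.34529
  −0.14·log₂(0.36) = 0.20635
  −0.20·log₂(0.03) = 1.01178
  −0.57·log₂(0.54) = 0.50671
H(P,Q) = 2.0701 bits.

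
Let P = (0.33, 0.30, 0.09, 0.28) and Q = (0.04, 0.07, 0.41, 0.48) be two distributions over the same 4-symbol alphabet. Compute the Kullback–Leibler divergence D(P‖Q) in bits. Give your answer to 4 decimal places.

1.2199 bits

D(P‖Q) = Σ p·log₂(p/q).
  0.33·log₂(0.33/0.04) = 1.00465
  0.30·log₂(0.30/0.07) = 0.62986
  0.09·log₂(0.09/0.41) = -0.19689
  0.28·log₂(0.28/0.48) = -0.21773
D(P‖Q) = 1.2199 bits.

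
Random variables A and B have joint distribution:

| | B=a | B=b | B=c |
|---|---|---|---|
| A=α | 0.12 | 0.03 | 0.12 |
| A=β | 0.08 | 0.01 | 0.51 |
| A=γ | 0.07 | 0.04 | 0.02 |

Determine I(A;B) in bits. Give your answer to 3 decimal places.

Marginals: p(A) = (0.2700, 0.6000, 0.1300), p(B) = (0.2700, 0.0800, 0.6500).
I(A;B) = H(A) + H(B) − H(A,B).
H(A) = 1.3348, H(B) = 1.2055, H(A,B) = 2.3065.
I(A;B) = 1.3348 + 1.2055 − 2.3065 = 0.234 bits.

0.234 bits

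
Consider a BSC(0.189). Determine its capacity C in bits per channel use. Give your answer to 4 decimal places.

0.3006 bits

Binary symmetric channel: C = 1 − h₂(ε) where h₂ is the binary entropy function.
h₂(0.189) = −0.189·log₂0.189 − 0.811·log₂0.811 = 0.6994.
C = 1 − 0.6994 = 0.3006 bits per channel use.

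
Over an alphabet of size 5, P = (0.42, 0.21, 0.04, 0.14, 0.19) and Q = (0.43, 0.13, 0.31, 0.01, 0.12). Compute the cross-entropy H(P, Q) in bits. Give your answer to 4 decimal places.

H(P,Q) = −Σ p·log₂ q.
  −0.42·log₂(0.43) = 0.51139
  −0.21·log₂(0.13) = 0.61812
  −0.04·log₂(0.31) = 0.06759
  −0.14·log₂(0.01) = 0.93014
  −0.19·log₂(0.12) = 0.58119
H(P,Q) = 2.7084 bits.

2.7084 bits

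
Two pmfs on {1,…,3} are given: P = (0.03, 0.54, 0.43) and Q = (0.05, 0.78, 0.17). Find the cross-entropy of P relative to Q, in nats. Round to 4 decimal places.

H(P,Q) = −Σ p·ln q.
  −0.03·ln(0.05) = 0.08987
  −0.54·ln(0.78) = 0.13417
  −0.43·ln(0.17) = 0.76194
H(P,Q) = 0.9860 nats.

0.9860 nats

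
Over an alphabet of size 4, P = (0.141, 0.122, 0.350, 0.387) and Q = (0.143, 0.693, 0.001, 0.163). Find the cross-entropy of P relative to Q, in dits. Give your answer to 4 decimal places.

H(P,Q) = −Σ p·log₁₀ q.
  −0.141·log₁₀(0.143) = 0.11910
  −0.122·log₁₀(0.693) = 0.01943
  −0.350·log₁₀(0.001) = 1.05000
  −0.387·log₁₀(0.163) = 0.30488
H(P,Q) = 1.4934 dits.

1.4934 dits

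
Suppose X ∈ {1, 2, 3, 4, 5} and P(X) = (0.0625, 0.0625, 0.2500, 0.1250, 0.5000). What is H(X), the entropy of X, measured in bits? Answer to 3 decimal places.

H(X) = −Σ p·log₂ p.
  −(0.0625)·log₂(0.0625) = 0.2500
  −(0.0625)·log₂(0.0625) = 0.2500
  −(0.2500)·log₂(0.2500) = 0.5000
  −(0.1250)·log₂(0.1250) = 0.3750
  −(0.5000)·log₂(0.5000) = 0.5000
Sum: 0.2500 + 0.2500 + 0.5000 + 0.3750 + 0.5000 = 1.875 bits.

1.875 bits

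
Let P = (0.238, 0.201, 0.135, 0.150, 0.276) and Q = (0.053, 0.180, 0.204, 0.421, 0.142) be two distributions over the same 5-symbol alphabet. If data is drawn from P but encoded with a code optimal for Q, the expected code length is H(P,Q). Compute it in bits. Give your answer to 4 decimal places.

H(P,Q) = −Σ p·log₂ q.
  −0.238·log₂(0.053) = 1.00861
  −0.201·log₂(0.180) = 0.49726
  −0.135·log₂(0.204) = 0.30960
  −0.150·log₂(0.421) = 0.18722
  −0.276·log₂(0.142) = 0.77723
H(P,Q) = 2.7799 bits.

2.7799 bits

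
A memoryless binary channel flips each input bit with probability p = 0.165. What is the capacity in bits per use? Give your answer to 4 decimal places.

Binary symmetric channel: C = 1 − h₂(ε) where h₂ is the binary entropy function.
h₂(0.165) = −0.165·log₂0.165 − 0.835·log₂0.835 = 0.6461.
C = 1 − 0.6461 = 0.3539 bits per channel use.

0.3539 bits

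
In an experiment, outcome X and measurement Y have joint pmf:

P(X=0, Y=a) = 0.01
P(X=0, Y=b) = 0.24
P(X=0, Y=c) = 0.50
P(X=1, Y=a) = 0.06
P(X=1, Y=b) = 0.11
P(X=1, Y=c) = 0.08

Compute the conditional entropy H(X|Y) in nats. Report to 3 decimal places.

Chain rule: H(X|Y) = H(X,Y) − H(Y).
Marginals: p(X) = (0.7500, 0.2500), p(Y) = (0.0700, 0.3500, 0.5800).
H(X,Y) = 1.3488 nats; H(Y) = 0.8695 nats.
H(X|Y) = 1.3488 − 0.8695 = 0.479 nats.

0.479 nats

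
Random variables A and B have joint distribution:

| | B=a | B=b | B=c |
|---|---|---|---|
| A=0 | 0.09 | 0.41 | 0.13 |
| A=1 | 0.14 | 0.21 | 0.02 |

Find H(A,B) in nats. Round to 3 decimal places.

H(A,B) = −Σ p(x,y)·ln p(x,y) over all 6 cells.
  cell (0,a): −0.09·ln0.09 = 0.2167
  cell (0,b): −0.41·ln0.41 = 0.3656
  cell (0,c): −0.13·ln0.13 = 0.2652
  cell (1,a): −0.14·ln0.14 = 0.2753
  cell (1,b): −0.21·ln0.21 = 0.3277
  cell (1,c): −0.02·ln0.02 = 0.0782
Sum = 1.529 nats.

1.529 nats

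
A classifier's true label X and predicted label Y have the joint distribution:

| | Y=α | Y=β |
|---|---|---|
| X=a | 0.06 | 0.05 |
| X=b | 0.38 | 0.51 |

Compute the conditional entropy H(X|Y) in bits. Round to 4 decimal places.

Chain rule: H(X|Y) = H(X,Y) − H(Y).
Marginals: p(X) = (0.1100, 0.8900), p(Y) = (0.4400, 0.5600).
H(X,Y) = 1.4855 bits; H(Y) = 0.9896 bits.
H(X|Y) = 1.4855 − 0.9896 = 0.4959 bits.

0.4959 bits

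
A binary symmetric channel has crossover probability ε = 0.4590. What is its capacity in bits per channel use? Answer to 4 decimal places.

0.0049 bits

Binary symmetric channel: C = 1 − h₂(ε) where h₂ is the binary entropy function.
h₂(0.4590) = −0.4590·log₂0.4590 − 0.5410·log₂0.5410 = 0.9951.
C = 1 − 0.9951 = 0.0049 bits per channel use.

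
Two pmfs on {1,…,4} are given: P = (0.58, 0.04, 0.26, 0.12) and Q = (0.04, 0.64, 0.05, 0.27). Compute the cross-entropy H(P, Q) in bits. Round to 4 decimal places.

4.0696 bits

H(P,Q) = −Σ p·log₂ q.
  −0.58·log₂(0.04) = 2.69344
  −0.04·log₂(0.64) = 0.02575
  −0.26·log₂(0.05) = 1.12370
  −0.12·log₂(0.27) = 0.22668
H(P,Q) = 4.0696 bits.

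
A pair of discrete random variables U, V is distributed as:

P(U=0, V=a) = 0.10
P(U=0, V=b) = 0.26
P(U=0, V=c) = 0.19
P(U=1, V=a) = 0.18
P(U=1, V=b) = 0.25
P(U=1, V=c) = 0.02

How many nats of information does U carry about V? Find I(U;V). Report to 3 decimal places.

Marginals: p(U) = (0.5500, 0.4500), p(V) = (0.2800, 0.5100, 0.2100).
I(U;V) = H(U) + H(V) − H(U,V).
H(U) = 0.6881, H(V) = 1.0276, H(U,V) = 1.6295.
I(U;V) = 0.6881 + 1.0276 − 1.6295 = 0.086 nats.

0.086 nats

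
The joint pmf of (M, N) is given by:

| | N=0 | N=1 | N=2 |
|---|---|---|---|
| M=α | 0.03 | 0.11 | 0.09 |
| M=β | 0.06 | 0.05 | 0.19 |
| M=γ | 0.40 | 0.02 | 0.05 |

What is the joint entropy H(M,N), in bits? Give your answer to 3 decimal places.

2.587 bits

H(M,N) = −Σ p(x,y)·log₂ p(x,y) over all 9 cells.
  cell (α,0): −0.03·log₂0.03 = 0.1518
  cell (α,1): −0.11·log₂0.11 = 0.3503
  cell (α,2): −0.09·log₂0.09 = 0.3127
  cell (β,0): −0.06·log₂0.06 = 0.2435
  cell (β,1): −0.05·log₂0.05 = 0.2161
  cell (β,2): −0.19·log₂0.19 = 0.4552
  cell (γ,0): −0.40·log₂0.40 = 0.5288
  cell (γ,1): −0.02·log₂0.02 = 0.1129
  cell (γ,2): −0.05·log₂0.05 = 0.2161
Sum = 2.587 bits.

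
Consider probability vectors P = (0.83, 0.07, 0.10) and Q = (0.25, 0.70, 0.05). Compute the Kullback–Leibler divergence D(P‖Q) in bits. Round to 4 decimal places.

1.3043 bits

D(P‖Q) = Σ p·log₂(p/q).
  0.83·log₂(0.83/0.25) = 1.43688
  0.07·log₂(0.07/0.70) = -0.23253
  0.10·log₂(0.10/0.05) = 0.10000
D(P‖Q) = 1.3043 bits.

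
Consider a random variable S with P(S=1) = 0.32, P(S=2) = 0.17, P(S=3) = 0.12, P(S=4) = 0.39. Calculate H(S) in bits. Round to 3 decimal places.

1.857 bits

H(S) = −Σ p·log₂ p.
  −(0.32)·log₂(0.32) = 0.5260
  −(0.17)·log₂(0.17) = 0.4346
  −(0.12)·log₂(0.12) = 0.3671
  −(0.39)·log₂(0.39) = 0.5298
Sum: 0.5260 + 0.4346 + 0.3671 + 0.5298 = 1.857 bits.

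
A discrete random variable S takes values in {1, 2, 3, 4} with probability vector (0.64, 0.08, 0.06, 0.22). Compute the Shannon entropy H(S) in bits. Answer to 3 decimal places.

H(S) = −Σ p·log₂ p.
  −(0.64)·log₂(0.64) = 0.4121
  −(0.08)·log₂(0.08) = 0.2915
  −(0.06)·log₂(0.06) = 0.2435
  −(0.22)·log₂(0.22) = 0.4806
Sum: 0.4121 + 0.2915 + 0.2435 + 0.4806 = 1.428 bits.

1.428 bits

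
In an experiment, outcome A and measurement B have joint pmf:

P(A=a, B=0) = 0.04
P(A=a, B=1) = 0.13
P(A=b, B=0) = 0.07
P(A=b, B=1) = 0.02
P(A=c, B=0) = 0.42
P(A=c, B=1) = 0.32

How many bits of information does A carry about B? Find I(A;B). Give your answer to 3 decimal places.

0.065 bits

Marginals: p(A) = (0.1700, 0.0900, 0.7400), p(B) = (0.5300, 0.4700).
I(A;B) = H(A) + H(B) − H(A,B).
H(A) = 1.0687, H(B) = 0.9974, H(A,B) = 2.0015.
I(A;B) = 1.0687 + 0.9974 − 2.0015 = 0.065 bits.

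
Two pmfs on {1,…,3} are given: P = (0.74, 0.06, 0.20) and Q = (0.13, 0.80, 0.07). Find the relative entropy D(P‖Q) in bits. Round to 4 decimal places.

D(P‖Q) = Σ p·log₂(p/q).
  0.74·log₂(0.74/0.13) = 1.85667
  0.06·log₂(0.06/0.80) = -0.22422
  0.20·log₂(0.20/0.07) = 0.30291
D(P‖Q) = 1.9354 bits.

1.9354 bits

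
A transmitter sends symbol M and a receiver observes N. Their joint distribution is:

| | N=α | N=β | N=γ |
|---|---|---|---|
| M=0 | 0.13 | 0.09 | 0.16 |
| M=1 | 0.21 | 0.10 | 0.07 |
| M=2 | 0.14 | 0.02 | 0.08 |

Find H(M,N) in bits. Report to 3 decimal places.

H(M,N) = −Σ p(x,y)·log₂ p(x,y) over all 9 cells.
  cell (0,α): −0.13·log₂0.13 = 0.3826
  cell (0,β): −0.09·log₂0.09 = 0.3127
  cell (0,γ): −0.16·log₂0.16 = 0.4230
  cell (1,α): −0.21·log₂0.21 = 0.4728
  cell (1,β): −0.10·log₂0.10 = 0.3322
  cell (1,γ): −0.07·log₂0.07 = 0.2686
  cell (2,α): −0.14·log₂0.14 = 0.3971
  cell (2,β): −0.02·log₂0.02 = 0.1129
  cell (2,γ): −0.08·log₂0.08 = 0.2915
Sum = 2.993 bits.

2.993 bits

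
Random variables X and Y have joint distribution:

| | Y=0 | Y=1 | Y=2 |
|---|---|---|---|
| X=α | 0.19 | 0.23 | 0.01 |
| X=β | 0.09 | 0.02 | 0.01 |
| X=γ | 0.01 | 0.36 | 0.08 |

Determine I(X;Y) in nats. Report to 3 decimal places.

0.211 nats

Marginals: p(X) = (0.4300, 0.1200, 0.4500), p(Y) = (0.2900, 0.6100, 0.1000).
I(X;Y) = Σ p(x,y)·ln[p(x,y)/(p(x)p(y))].
  (α,0): 0.19·ln(1.5237) = 0.0800
  (α,1): 0.23·ln(0.8769) = -0.0302
  (α,2): 0.01·ln(0.2326) = -0.0146
  (β,0): 0.09·ln(2.5862) = 0.0855
  (β,1): 0.02·ln(0.2732) = -0.0259
  (β,2): 0.01·ln(0.8333) = -0.0018
  (γ,0): 0.01·ln(0.0766) = -0.0257
  (γ,1): 0.36·ln(1.3115) = 0.0976
  (γ,2): 0.08·ln(1.7778) = 0.0460
Sum = 0.211 nats.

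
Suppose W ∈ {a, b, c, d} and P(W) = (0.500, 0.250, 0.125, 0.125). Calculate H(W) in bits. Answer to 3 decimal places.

1.750 bits

H(W) = −Σ p·log₂ p.
  −(0.500)·log₂(0.500) = 0.5000
  −(0.250)·log₂(0.250) = 0.5000
  −(0.125)·log₂(0.125) = 0.3750
  −(0.125)·log₂(0.125) = 0.3750
Sum: 0.5000 + 0.5000 + 0.3750 + 0.3750 = 1.750 bits.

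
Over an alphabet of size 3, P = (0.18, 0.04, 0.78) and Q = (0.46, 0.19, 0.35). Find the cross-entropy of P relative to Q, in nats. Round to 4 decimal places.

1.0251 nats

H(P,Q) = −Σ p·ln q.
  −0.18·ln(0.46) = 0.13978
  −0.04·ln(0.19) = 0.06643
  −0.78·ln(0.35) = 0.81886
H(P,Q) = 1.0251 nats.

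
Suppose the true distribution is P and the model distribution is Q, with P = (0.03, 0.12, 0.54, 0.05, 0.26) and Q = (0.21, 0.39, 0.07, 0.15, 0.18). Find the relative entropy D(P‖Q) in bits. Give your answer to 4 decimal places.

D(P‖Q) = Σ p·log₂(p/q).
  0.03·log₂(0.03/0.21) = -0.08422
  0.12·log₂(0.12/0.39) = -0.20405
  0.54·log₂(0.54/0.07) = 1.59167
  0.05·log₂(0.05/0.15) = -0.07925
  0.26·log₂(0.26/0.18) = 0.13793
D(P‖Q) = 1.3621 bits.

1.3621 bits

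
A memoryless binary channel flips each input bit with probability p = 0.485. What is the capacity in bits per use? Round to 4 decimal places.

0.0006 bits

Binary symmetric channel: C = 1 − h₂(ε) where h₂ is the binary entropy function.
h₂(0.485) = −0.485·log₂0.485 − 0.515·log₂0.515 = 0.9994.
C = 1 − 0.9994 = 0.0006 bits per channel use.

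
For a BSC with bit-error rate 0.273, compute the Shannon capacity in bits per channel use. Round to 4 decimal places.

Binary symmetric channel: C = 1 − h₂(ε) where h₂ is the binary entropy function.
h₂(0.273) = −0.273·log₂0.273 − 0.727·log₂0.727 = 0.8457.
C = 1 − 0.8457 = 0.1543 bits per channel use.

0.1543 bits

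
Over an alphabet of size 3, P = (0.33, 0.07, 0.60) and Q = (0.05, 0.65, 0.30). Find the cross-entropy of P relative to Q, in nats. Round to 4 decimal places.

1.7411 nats

H(P,Q) = −Σ p·ln q.
  −0.33·ln(0.05) = 0.98859
  −0.07·ln(0.65) = 0.03015
  −0.60·ln(0.30) = 0.72238
H(P,Q) = 1.7411 nats.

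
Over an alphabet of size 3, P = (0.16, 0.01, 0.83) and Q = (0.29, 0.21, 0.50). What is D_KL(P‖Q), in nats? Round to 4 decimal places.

D(P‖Q) = Σ p·ln(p/q).
  0.16·ln(0.16/0.29) = -0.09515
  0.01·ln(0.01/0.21) = -0.03045
  0.83·ln(0.83/0.50) = 0.42066
D(P‖Q) = 0.2951 nats.

0.2951 nats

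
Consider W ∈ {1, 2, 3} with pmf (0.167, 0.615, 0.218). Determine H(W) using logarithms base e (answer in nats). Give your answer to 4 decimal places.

0.9299 nats

H(W) = −Σ p·ln p.
  −(0.167)·ln(0.167) = 0.29889
  −(0.615)·ln(0.615) = 0.29897
  −(0.218)·ln(0.218) = 0.33207
Sum: 0.29889 + 0.29897 + 0.33207 = 0.9299 nats.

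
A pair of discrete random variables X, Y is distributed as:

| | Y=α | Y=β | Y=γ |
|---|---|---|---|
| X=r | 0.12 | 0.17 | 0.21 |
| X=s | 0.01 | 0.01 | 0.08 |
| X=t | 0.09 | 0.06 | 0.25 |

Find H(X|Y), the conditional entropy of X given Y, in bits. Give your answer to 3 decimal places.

Marginals: p(X) = (0.5000, 0.1000, 0.4000), p(Y) = (0.2200, 0.2400, 0.5400).
H(X|Y) = Σ p(Y) · H(X|Y=·).
  Y=α: p=0.2200, H(X|Y=α) = 1.2072
  Y=β: p=0.2400, H(X|Y=β) = 1.0434
  Y=γ: p=0.5400, H(X|Y=γ) = 1.4524
Weighted sum = 1.300 bits.

1.300 bits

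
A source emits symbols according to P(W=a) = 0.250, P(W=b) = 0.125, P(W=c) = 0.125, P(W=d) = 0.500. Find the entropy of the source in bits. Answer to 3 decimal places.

1.750 bits

H(W) = −Σ p·log₂ p.
  −(0.250)·log₂(0.250) = 0.5000
  −(0.125)·log₂(0.125) = 0.3750
  −(0.125)·log₂(0.125) = 0.3750
  −(0.500)·log₂(0.500) = 0.5000
Sum: 0.5000 + 0.3750 + 0.3750 + 0.5000 = 1.750 bits.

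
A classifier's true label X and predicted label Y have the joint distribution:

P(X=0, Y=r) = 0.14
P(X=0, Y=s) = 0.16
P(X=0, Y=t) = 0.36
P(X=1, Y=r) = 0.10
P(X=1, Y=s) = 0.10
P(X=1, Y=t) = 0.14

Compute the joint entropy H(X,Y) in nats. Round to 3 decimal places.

1.672 nats

H(X,Y) = −Σ p(x,y)·ln p(x,y) over all 6 cells.
  cell (0,r): −0.14·ln0.14 = 0.2753
  cell (0,s): −0.16·ln0.16 = 0.2932
  cell (0,t): −0.36·ln0.36 = 0.3678
  cell (1,r): −0.10·ln0.10 = 0.2303
  cell (1,s): −0.10·ln0.10 = 0.2303
  cell (1,t): −0.14·ln0.14 = 0.2753
Sum = 1.672 nats.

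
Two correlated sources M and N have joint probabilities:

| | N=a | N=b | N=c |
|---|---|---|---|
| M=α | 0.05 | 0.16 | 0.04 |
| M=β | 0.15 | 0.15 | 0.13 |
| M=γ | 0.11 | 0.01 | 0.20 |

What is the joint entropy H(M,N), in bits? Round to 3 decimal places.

H(M,N) = −Σ p(x,y)·log₂ p(x,y) over all 9 cells.
  cell (α,a): −0.05·log₂0.05 = 0.2161
  cell (α,b): −0.16·log₂0.16 = 0.4230
  cell (α,c): −0.04·log₂0.04 = 0.1858
  cell (β,a): −0.15·log₂0.15 = 0.4105
  cell (β,b): −0.15·log₂0.15 = 0.4105
  cell (β,c): −0.13·log₂0.13 = 0.3826
  cell (γ,a): −0.11·log₂0.11 = 0.3503
  cell (γ,b): −0.01·log₂0.01 = 0.0664
  cell (γ,c): −0.20·log₂0.20 = 0.4644
Sum = 2.910 bits.

2.910 bits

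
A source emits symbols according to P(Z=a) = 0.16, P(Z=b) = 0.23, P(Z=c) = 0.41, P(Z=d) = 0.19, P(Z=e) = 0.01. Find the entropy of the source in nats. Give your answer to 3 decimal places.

1.358 nats

H(Z) = −Σ p·ln p.
  −(0.16)·ln(0.16) = 0.2932
  −(0.23)·ln(0.23) = 0.3380
  −(0.41)·ln(0.41) = 0.3656
  −(0.19)·ln(0.19) = 0.3155
  −(0.01)·ln(0.01) = 0.0461
Sum: 0.2932 + 0.3380 + 0.3656 + 0.3155 + 0.0461 = 1.358 nats.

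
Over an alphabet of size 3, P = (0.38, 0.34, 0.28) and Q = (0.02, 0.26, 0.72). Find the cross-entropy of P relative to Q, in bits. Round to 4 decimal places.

2.9381 bits

H(P,Q) = −Σ p·log₂ q.
  −0.38·log₂(0.02) = 2.14467
  −0.34·log₂(0.26) = 0.66076
  −0.28·log₂(0.72) = 0.13270
H(P,Q) = 2.9381 bits.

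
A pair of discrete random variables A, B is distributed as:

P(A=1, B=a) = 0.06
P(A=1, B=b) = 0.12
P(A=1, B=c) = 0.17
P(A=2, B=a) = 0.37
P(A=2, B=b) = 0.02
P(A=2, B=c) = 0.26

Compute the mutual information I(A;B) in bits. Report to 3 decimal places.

Marginals: p(A) = (0.3500, 0.6500), p(B) = (0.4300, 0.1400, 0.4300).
I(A;B) = H(A) + H(B) − H(A,B).
H(A) = 0.9341, H(B) = 1.4442, H(A,B) = 2.1941.
I(A;B) = 0.9341 + 1.4442 − 2.1941 = 0.184 bits.

0.184 bits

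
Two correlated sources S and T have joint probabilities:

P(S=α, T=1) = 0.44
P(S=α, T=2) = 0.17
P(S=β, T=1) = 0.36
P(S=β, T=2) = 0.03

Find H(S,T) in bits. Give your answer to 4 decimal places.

1.6381 bits

H(S,T) = −Σ p(x,y)·log₂ p(x,y) over all 4 cells.
  cell (α,1): −0.44·log₂0.44 = 0.52115
  cell (α,2): −0.17·log₂0.17 = 0.43459
  cell (β,1): −0.36·log₂0.36 = 0.53062
  cell (β,2): −0.03·log₂0.03 = 0.15177
Sum = 1.6381 bits.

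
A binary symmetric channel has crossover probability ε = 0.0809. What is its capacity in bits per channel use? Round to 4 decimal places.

Binary symmetric channel: C = 1 − h₂(ε) where h₂ is the binary entropy function.
h₂(0.0809) = −0.0809·log₂0.0809 − 0.9191·log₂0.9191 = 0.4053.
C = 1 − 0.4053 = 0.5947 bits per channel use.

0.5947 bits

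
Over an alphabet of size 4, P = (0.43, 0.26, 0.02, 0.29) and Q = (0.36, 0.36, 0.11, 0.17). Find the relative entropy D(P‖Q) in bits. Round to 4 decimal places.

D(P‖Q) = Σ p·log₂(p/q).
  0.43·log₂(0.43/0.36) = 0.11023
  0.26·log₂(0.26/0.36) = -0.12207
  0.02·log₂(0.02/0.11) = -0.04919
  0.29·log₂(0.29/0.17) = 0.22345
D(P‖Q) = 0.1624 bits.

0.1624 bits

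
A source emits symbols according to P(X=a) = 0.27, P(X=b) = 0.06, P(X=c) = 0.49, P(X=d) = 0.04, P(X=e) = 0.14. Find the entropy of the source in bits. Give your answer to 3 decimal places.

H(X) = −Σ p·log₂ p.
  −(0.27)·log₂(0.27) = 0.5100
  −(0.06)·log₂(0.06) = 0.2435
  −(0.49)·log₂(0.49) = 0.5043
  −(0.04)·log₂(0.04) = 0.1858
  −(0.14)·log₂(0.14) = 0.3971
Sum: 0.5100 + 0.2435 + 0.5043 + 0.1858 + 0.3971 = 1.841 bits.

1.841 bits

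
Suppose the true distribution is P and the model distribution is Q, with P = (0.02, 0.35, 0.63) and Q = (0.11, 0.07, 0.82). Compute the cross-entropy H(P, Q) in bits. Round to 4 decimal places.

1.5868 bits

H(P,Q) = −Σ p·log₂ q.
  −0.02·log₂(0.11) = 0.06369
  −0.35·log₂(0.07) = 1.34278
  −0.63·log₂(0.82) = 0.18037
H(P,Q) = 1.5868 bits.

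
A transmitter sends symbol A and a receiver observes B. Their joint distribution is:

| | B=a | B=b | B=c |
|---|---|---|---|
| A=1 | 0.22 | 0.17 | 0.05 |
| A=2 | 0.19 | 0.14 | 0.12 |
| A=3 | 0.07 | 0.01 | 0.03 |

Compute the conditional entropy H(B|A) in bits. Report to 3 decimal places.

1.448 bits

Marginals: p(A) = (0.4400, 0.4500, 0.1100), p(B) = (0.4800, 0.3200, 0.2000).
H(B|A) = Σ p(A) · H(B|A=·).
  A=1: p=0.4400, H(B|A=1) = 1.3866
  A=2: p=0.4500, H(B|A=2) = 1.5578
  A=3: p=0.1100, H(B|A=3) = 1.2407
Weighted sum = 1.448 bits.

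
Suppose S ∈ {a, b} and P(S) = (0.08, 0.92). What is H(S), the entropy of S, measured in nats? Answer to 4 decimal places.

0.2788 nats

H(S) = −Σ p·ln p.
  −(0.08)·ln(0.08) = 0.20206
  −(0.92)·ln(0.92) = 0.07671
Sum: 0.20206 + 0.07671 = 0.2788 nats.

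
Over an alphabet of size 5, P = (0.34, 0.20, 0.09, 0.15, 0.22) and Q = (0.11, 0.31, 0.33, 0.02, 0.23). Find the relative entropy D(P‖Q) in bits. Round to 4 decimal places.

0.6803 bits

D(P‖Q) = Σ p·log₂(p/q).
  0.34·log₂(0.34/0.11) = 0.55353
  0.20·log₂(0.20/0.31) = -0.12645
  0.09·log₂(0.09/0.33) = -0.16870
  0.15·log₂(0.15/0.02) = 0.43603
  0.22·log₂(0.22/0.23) = -0.01411
D(P‖Q) = 0.6803 bits.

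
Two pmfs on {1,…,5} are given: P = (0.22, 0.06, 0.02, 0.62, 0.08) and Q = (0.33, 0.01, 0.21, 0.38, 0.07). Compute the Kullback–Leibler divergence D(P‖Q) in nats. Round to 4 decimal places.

D(P‖Q) = Σ p·ln(p/q).
  0.22·ln(0.22/0.33) = -0.08920
  0.06·ln(0.06/0.01) = 0.10751
  0.02·ln(0.02/0.21) = -0.04703
  0.62·ln(0.62/0.38) = 0.30352
  0.08·ln(0.08/0.07) = 0.01068
D(P‖Q) = 0.2855 nats.

0.2855 nats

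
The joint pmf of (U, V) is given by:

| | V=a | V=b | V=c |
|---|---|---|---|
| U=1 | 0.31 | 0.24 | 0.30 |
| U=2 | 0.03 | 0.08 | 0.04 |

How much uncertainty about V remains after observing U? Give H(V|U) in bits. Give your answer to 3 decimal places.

1.558 bits

Marginals: p(U) = (0.8500, 0.1500), p(V) = (0.3400, 0.3200, 0.3400).
H(V|U) = Σ p(U) · H(V|U=·).
  U=1: p=0.8500, H(V|U=1) = 1.5761
  U=2: p=0.1500, H(V|U=2) = 1.4566
Weighted sum = 1.558 bits.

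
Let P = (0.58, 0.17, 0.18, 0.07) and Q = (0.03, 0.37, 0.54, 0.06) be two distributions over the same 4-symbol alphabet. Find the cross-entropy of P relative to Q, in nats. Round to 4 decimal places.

H(P,Q) = −Σ p·ln q.
  −0.58·ln(0.03) = 2.03380
  −0.17·ln(0.37) = 0.16902
  −0.18·ln(0.54) = 0.11091
  −0.07·ln(0.06) = 0.19694
H(P,Q) = 2.5107 nats.

2.5107 nats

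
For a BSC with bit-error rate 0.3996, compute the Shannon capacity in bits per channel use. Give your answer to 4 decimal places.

0.0293 bits

Binary symmetric channel: C = 1 − h₂(ε) where h₂ is the binary entropy function.
h₂(0.3996) = −0.3996·log₂0.3996 − 0.6004·log₂0.6004 = 0.9707.
C = 1 − 0.9707 = 0.0293 bits per channel use.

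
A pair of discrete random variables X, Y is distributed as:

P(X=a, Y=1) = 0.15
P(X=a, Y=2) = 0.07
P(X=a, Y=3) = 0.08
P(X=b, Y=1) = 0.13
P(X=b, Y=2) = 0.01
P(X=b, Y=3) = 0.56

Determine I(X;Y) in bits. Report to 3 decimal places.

Marginals: p(X) = (0.3000, 0.7000), p(Y) = (0.2800, 0.0800, 0.6400).
I(X;Y) = Σ p(x,y)·log₂[p(x,y)/(p(x)p(y))].
  (a,1): 0.15·log₂(1.7857) = 0.1255
  (a,2): 0.07·log₂(2.9167) = 0.1081
  (a,3): 0.08·log₂(0.4167) = -0.1010
  (b,1): 0.13·log₂(0.6633) = -0.0770
  (b,2): 0.01·log₂(0.1786) = -0.0249
  (b,3): 0.56·log₂(1.2500) = 0.1803
Sum = 0.211 bits.

0.211 bits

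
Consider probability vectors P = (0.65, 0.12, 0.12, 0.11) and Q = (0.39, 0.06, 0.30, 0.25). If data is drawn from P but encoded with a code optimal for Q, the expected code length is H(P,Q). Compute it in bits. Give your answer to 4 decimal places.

1.7985 bits

H(P,Q) = −Σ p·log₂ q.
  −0.65·log₂(0.39) = 0.88300
  −0.12·log₂(0.06) = 0.48707
  −0.12·log₂(0.30) = 0.20844
  −0.11·log₂(0.25) = 0.22000
H(P,Q) = 1.7985 bits.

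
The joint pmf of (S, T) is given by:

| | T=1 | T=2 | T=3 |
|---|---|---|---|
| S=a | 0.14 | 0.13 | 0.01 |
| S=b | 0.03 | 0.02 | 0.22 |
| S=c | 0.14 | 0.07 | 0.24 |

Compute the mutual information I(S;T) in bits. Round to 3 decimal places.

0.308 bits

Marginals: p(S) = (0.2800, 0.2700, 0.4500), p(T) = (0.3100, 0.2200, 0.4700).
I(S;T) = Σ p(x,y)·log₂[p(x,y)/(p(x)p(y))].
  (a,1): 0.14·log₂(1.6129) = 0.0966
  (a,2): 0.13·log₂(2.1104) = 0.1401
  (a,3): 0.01·log₂(0.0760) = -0.0372
  (b,1): 0.03·log₂(0.3584) = -0.0444
  (b,2): 0.02·log₂(0.3367) = -0.0314
  (b,3): 0.22·log₂(1.7336) = 0.1746
  (c,1): 0.14·log₂(1.0036) = 0.0007
  (c,2): 0.07·log₂(0.7071) = -0.0350
  (c,3): 0.24·log₂(1.1348) = 0.0438
Sum = 0.308 bits.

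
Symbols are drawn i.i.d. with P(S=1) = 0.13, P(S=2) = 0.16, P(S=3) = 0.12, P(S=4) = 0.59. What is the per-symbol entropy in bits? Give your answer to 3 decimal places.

H(S) = −Σ p·log₂ p.
  −(0.13)·log₂(0.13) = 0.3826
  −(0.16)·log₂(0.16) = 0.4230
  −(0.12)·log₂(0.12) = 0.3671
  −(0.59)·log₂(0.59) = 0.4491
Sum: 0.3826 + 0.4230 + 0.3671 + 0.4491 = 1.622 bits.

1.622 bits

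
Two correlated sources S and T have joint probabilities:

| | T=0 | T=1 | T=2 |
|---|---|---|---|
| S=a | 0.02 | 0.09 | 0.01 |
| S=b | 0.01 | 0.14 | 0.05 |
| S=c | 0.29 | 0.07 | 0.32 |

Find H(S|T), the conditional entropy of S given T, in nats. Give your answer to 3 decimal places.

0.628 nats

Chain rule: H(S|T) = H(S,T) − H(T).
Marginals: p(S) = (0.1200, 0.2000, 0.6800), p(T) = (0.3200, 0.3000, 0.3800).
H(S,T) = 1.7219 nats; H(T) = 1.0935 nats.
H(S|T) = 1.7219 − 1.0935 = 0.628 nats.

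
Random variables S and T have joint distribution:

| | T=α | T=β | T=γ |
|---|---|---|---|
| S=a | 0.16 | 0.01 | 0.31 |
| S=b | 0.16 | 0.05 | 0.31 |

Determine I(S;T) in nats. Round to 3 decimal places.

Marginals: p(S) = (0.4800, 0.5200), p(T) = (0.3200, 0.0600, 0.6200).
I(S;T) = Σ p(x,y)·ln[p(x,y)/(p(x)p(y))].
  (a,α): 0.16·ln(1.0417) = 0.0065
  (a,β): 0.01·ln(0.3472) = -0.0106
  (a,γ): 0.31·ln(1.0417) = 0.0127
  (b,α): 0.16·ln(0.9615) = -0.0063
  (b,β): 0.05·ln(1.6026) = 0.0236
  (b,γ): 0.31·ln(0.9615) = -0.0122
Sum = 0.014 nats.

0.014 nats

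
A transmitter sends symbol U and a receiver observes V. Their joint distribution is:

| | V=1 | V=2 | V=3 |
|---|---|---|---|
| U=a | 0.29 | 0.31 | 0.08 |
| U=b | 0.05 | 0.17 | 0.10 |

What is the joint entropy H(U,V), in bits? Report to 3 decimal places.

H(U,V) = −Σ p(x,y)·log₂ p(x,y) over all 6 cells.
  cell (a,1): −0.29·log₂0.29 = 0.5179
  cell (a,2): −0.31·log₂0.31 = 0.5238
  cell (a,3): −0.08·log₂0.08 = 0.2915
  cell (b,1): −0.05·log₂0.05 = 0.2161
  cell (b,2): −0.17·log₂0.17 = 0.4346
  cell (b,3): −0.10·log₂0.10 = 0.3322
Sum = 2.316 bits.

2.316 bits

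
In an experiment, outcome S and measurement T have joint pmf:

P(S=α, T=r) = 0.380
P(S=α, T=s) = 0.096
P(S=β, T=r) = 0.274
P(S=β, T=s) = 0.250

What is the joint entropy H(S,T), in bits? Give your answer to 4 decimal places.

1.8668 bits

H(S,T) = −Σ p(x,y)·log₂ p(x,y) over all 4 cells.
  cell (α,r): −0.380·log₂0.380 = 0.53045
  cell (α,s): −0.096·log₂0.096 = 0.32456
  cell (β,r): −0.274·log₂0.274 = 0.51176
  cell (β,s): −0.250·log₂0.250 = 0.50000
Sum = 1.8668 bits.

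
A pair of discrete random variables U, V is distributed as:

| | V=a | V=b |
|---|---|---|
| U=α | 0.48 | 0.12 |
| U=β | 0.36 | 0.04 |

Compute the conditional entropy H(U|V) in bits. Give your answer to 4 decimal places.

0.9574 bits

Chain rule: H(U|V) = H(U,V) − H(V).
Marginals: p(U) = (0.6000, 0.4000), p(V) = (0.8400, 0.1600).
H(U,V) = 1.5917 bits; H(V) = 0.6343 bits.
H(U|V) = 1.5917 − 0.6343 = 0.9574 bits.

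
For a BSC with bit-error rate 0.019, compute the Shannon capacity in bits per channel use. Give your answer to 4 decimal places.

Binary symmetric channel: C = 1 − h₂(ε) where h₂ is the binary entropy function.
h₂(0.019) = −0.019·log₂0.019 − 0.981·log₂0.981 = 0.1358.
C = 1 − 0.1358 = 0.8642 bits per channel use.

0.8642 bits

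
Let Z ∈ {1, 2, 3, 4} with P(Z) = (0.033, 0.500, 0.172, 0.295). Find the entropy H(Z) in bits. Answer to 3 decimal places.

H(Z) = −Σ p·log₂ p.
  −(0.033)·log₂(0.033) = 0.1624
  −(0.500)·log₂(0.500) = 0.5000
  −(0.172)·log₂(0.172) = 0.4368
  −(0.295)·log₂(0.295) = 0.5196
Sum: 0.1624 + 0.5000 + 0.4368 + 0.5196 = 1.619 bits.

1.619 bits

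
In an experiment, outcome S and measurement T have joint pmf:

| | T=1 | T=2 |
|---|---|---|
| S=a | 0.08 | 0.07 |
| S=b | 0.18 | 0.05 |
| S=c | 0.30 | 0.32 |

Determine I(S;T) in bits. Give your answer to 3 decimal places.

Marginals: p(S) = (0.1500, 0.2300, 0.6200), p(T) = (0.5600, 0.4400).
I(S;T) = H(S) + H(T) − H(S,T).
H(S) = 1.3258, H(T) = 0.9896, H(S,T) = 2.2686.
I(S;T) = 1.3258 + 0.9896 − 2.2686 = 0.047 bits.

0.047 bits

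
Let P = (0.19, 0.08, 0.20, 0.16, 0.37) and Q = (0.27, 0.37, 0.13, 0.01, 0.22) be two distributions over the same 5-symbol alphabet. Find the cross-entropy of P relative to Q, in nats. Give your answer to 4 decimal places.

H(P,Q) = −Σ p·ln q.
  −0.19·ln(0.27) = 0.24877
  −0.08·ln(0.37) = 0.07954
  −0.20·ln(0.13) = 0.40804
  −0.16·ln(0.01) = 0.73683
  −0.37·ln(0.22) = 0.56023
H(P,Q) = 2.0334 nats.

2.0334 nats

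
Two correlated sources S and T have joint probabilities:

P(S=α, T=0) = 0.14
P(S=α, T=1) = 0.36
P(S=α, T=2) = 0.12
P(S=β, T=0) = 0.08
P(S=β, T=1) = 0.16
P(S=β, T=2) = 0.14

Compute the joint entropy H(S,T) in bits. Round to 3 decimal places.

H(S,T) = −Σ p(x,y)·log₂ p(x,y) over all 6 cells.
  cell (α,0): −0.14·log₂0.14 = 0.3971
  cell (α,1): −0.36·log₂0.36 = 0.5306
  cell (α,2): −0.12·log₂0.12 = 0.3671
  cell (β,0): −0.08·log₂0.08 = 0.2915
  cell (β,1): −0.16·log₂0.16 = 0.4230
  cell (β,2): −0.14·log₂0.14 = 0.3971
Sum = 2.406 bits.

2.406 bits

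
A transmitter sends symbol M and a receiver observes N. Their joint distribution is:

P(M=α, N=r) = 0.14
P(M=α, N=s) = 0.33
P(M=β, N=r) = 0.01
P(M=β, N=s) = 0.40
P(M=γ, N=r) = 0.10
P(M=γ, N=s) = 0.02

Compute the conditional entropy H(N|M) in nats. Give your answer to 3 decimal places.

0.387 nats

Marginals: p(M) = (0.4700, 0.4100, 0.1200), p(N) = (0.2500, 0.7500).
H(N|M) = Σ p(M) · H(N|M=·).
  M=α: p=0.4700, H(N|M=α) = 0.6091
  M=β: p=0.4100, H(N|M=β) = 0.1147
  M=γ: p=0.1200, H(N|M=γ) = 0.4506
Weighted sum = 0.387 nats.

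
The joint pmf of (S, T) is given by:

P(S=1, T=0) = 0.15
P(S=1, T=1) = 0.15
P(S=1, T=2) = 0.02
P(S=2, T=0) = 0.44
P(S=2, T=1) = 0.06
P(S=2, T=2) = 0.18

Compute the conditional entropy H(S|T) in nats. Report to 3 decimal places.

Chain rule: H(S|T) = H(S,T) − H(T).
Marginals: p(S) = (0.3200, 0.6800), p(T) = (0.5900, 0.2100, 0.2000).
H(S,T) = 1.4861 nats; H(T) = 0.9609 nats.
H(S|T) = 1.4861 − 0.9609 = 0.525 nats.

0.525 nats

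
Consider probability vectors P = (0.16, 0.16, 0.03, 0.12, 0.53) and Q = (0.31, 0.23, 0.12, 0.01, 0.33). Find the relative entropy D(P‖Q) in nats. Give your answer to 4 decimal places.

D(P‖Q) = Σ p·ln(p/q).
  0.16·ln(0.16/0.31) = -0.10582
  0.16·ln(0.16/0.23) = -0.05806
  0.03·ln(0.03/0.12) = -0.04159
  0.12·ln(0.12/0.01) = 0.29819
  0.53·ln(0.53/0.33) = 0.25111
D(P‖Q) = 0.3438 nats.

0.3438 nats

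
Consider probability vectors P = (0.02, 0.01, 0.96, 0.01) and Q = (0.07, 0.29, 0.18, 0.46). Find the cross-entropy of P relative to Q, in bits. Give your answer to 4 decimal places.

H(P,Q) = −Σ p·log₂ q.
  −0.02·log₂(0.07) = 0.07673
  −0.01·log₂(0.29) = 0.01786
  −0.96·log₂(0.18) = 2.37497
  −0.01·log₂(0.46) = 0.01120
H(P,Q) = 2.4808 bits.

2.4808 bits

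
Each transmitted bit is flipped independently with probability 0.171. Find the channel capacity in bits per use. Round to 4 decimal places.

Binary symmetric channel: C = 1 − h₂(ε) where h₂ is the binary entropy function.
h₂(0.171) = −0.171·log₂0.171 − 0.829·log₂0.829 = 0.6600.
C = 1 − 0.6600 = 0.3400 bits per channel use.

0.3400 bits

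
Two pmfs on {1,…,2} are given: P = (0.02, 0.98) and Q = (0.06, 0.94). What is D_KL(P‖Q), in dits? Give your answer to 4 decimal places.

0.0082 dits

D(P‖Q) = Σ p·log₁₀(p/q).
  0.02·log₁₀(0.02/0.06) = -0.00954
  0.98·log₁₀(0.98/0.94) = 0.01774
D(P‖Q) = 0.0082 dits.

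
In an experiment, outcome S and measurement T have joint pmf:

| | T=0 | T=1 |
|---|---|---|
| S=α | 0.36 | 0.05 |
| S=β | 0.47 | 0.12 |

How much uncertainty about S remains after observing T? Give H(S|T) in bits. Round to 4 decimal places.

0.9680 bits

Marginals: p(S) = (0.4100, 0.5900), p(T) = (0.8300, 0.1700).
H(S|T) = Σ p(T) · H(S|T=·).
  T=0: p=0.8300, H(S|T=0) = 0.9873
  T=1: p=0.1700, H(S|T=1) = 0.8740
Weighted sum = 0.9680 bits.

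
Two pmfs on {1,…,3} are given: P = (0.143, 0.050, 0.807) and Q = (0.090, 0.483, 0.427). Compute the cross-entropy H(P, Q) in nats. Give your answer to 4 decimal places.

H(P,Q) = −Σ p·ln q.
  −0.143·ln(0.090) = 0.34434
  −0.050·ln(0.483) = 0.03639
  −0.807·ln(0.427) = 0.68673
H(P,Q) = 1.0675 nats.

1.0675 nats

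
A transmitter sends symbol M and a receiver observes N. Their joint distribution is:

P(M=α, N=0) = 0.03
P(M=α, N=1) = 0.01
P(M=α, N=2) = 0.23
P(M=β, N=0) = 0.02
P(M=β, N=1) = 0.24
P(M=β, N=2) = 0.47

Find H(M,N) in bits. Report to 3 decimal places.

1.825 bits

H(M,N) = −Σ p(x,y)·log₂ p(x,y) over all 6 cells.
  cell (α,0): −0.03·log₂0.03 = 0.1518
  cell (α,1): −0.01·log₂0.01 = 0.0664
  cell (α,2): −0.23·log₂0.23 = 0.4877
  cell (β,0): −0.02·log₂0.02 = 0.1129
  cell (β,1): −0.24·log₂0.24 = 0.4941
  cell (β,2): −0.47·log₂0.47 = 0.5120
Sum = 1.825 bits.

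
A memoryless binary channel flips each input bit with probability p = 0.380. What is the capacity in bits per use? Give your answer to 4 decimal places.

Binary symmetric channel: C = 1 − h₂(ε) where h₂ is the binary entropy function.
h₂(0.380) = −0.380·log₂0.380 − 0.620·log₂0.620 = 0.9580.
C = 1 − 0.9580 = 0.0420 bits per channel use.

0.0420 bits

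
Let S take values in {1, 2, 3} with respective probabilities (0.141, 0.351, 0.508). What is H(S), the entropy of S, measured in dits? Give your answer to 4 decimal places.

H(S) = −Σ p·log₁₀ p.
  −(0.141)·log₁₀(0.141) = 0.11996
  −(0.351)·log₁₀(0.351) = 0.15960
  −(0.508)·log₁₀(0.508) = 0.14942
Sum: 0.11996 + 0.15960 + 0.14942 = 0.4290 dits.

0.4290 dits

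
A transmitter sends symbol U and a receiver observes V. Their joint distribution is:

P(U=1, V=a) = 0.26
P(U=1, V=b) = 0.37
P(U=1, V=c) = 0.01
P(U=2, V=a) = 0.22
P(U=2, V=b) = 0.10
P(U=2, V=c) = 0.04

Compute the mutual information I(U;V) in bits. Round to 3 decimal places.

0.078 bits

Marginals: p(U) = (0.6400, 0.3600), p(V) = (0.4800, 0.4700, 0.0500).
I(U;V) = H(U) + H(V) − H(U,V).
H(U) = 0.9427, H(V) = 1.2363, H(U,V) = 2.1010.
I(U;V) = 0.9427 + 1.2363 − 2.1010 = 0.078 bits.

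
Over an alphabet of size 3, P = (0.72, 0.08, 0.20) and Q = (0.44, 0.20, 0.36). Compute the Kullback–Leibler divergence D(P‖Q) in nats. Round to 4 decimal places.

D(P‖Q) = Σ p·ln(p/q).
  0.72·ln(0.72/0.44) = 0.35458
  0.08·ln(0.08/0.20) = -0.07330
  0.20·ln(0.20/0.36) = -0.11756
D(P‖Q) = 0.1637 nats.

0.1637 nats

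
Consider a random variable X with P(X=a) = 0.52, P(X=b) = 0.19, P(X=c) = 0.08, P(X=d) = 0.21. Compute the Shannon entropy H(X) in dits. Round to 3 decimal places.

0.515 dits

H(X) = −Σ p·log₁₀ p.
  −(0.52)·log₁₀(0.52) = 0.1477
  −(0.19)·log₁₀(0.19) = 0.1370
  −(0.08)·log₁₀(0.08) = 0.0878
  −(0.21)·log₁₀(0.21) = 0.1423
Sum: 0.1477 + 0.1370 + 0.0878 + 0.1423 = 0.515 dits.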